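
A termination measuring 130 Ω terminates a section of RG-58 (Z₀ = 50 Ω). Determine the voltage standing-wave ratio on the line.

Γ = (130 − 50)/(130 + 50) = 0.444
VSWR = (1 + 0.444)/(1 − 0.444)

VSWR ≈ 2.6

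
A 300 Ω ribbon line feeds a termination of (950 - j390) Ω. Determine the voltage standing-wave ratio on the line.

VSWR ≈ 3.75

Γ = (Z_L − Z_0)/(Z_L + Z_0) = (650 − j390)/(1250 − j390)
|Γ| = 758/1310 = 0.579
VSWR = (1 + |Γ|)/(1 − |Γ|) = 1.58/0.421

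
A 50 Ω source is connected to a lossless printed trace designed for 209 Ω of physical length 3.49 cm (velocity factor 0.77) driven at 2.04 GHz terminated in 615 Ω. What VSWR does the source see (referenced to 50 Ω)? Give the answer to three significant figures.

λ = v/f = 0.77·c / 2.04 GHz = 0.113 m
βl = 2π·l/λ = 2π × 0.308 = 111°
tan(βl) = -2.61
Z_in = Z_0·(Z_L + jZ_0·tanβl)/(Z_0 + jZ_L·tanβl) = 80.1 + j69.6 Ω
Γ_s = (Z_in − Z_s)/(Z_in + Z_s) = (30.1 + j69.6)/(130 + j69.6), |Γ_s| = 0.514
VSWR = (1 + |Γ_s|)/(1 − |Γ_s|)

VSWR ≈ 3.12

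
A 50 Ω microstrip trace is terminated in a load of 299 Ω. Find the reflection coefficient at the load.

Γ = 0.713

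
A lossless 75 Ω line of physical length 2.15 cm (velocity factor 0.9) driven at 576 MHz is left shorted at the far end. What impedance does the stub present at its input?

Z_in ≈ +j22.2 Ω

λ = v/f = 0.9·c / 576 MHz = 0.469 m
βl = 2π·l/λ = 2π × 0.0459 = 16.5°
tan(βl) = 0.296
For a shorted stub, Z_in = jZ_0·tan(βl)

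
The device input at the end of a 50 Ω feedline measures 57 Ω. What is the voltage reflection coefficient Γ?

Γ = (Z_L − Z_0)/(Z_L + Z_0) = (57 − 50)/(57 + 50) = 7/107

Γ = 0.0654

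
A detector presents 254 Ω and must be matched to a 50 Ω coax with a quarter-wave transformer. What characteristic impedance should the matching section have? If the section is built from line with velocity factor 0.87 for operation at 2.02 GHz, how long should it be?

Z_qwt ≈ 113 Ω; length ≈ 3.23 cm

Z_qwt = √(Z_0·R_L) = √(50 × 254) = √12700
λ = 0.87·c/f = 0.129 m, so l = λ/4 = 0.0323 m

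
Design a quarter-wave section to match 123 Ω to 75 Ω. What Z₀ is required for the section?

Z_qwt = √(Z_0·R_L) = √(75 × 123) = √9225

Z_qwt ≈ 96 Ω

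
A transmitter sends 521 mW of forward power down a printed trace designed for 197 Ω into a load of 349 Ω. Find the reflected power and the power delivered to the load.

Γ = (349 − 197)/(349 + 197) = 0.278
|Γ|² = 0.0775
P_refl = |Γ|²·P_inc = 40.4 mW, P_del = (1 − |Γ|²)·P_inc = 481 mW

P_reflected ≈ 40.4 mW; P_delivered ≈ 481 mW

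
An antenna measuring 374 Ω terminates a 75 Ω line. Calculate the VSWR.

VSWR ≈ 4.99

For a purely resistive load, VSWR = R_L/Z_0 or Z_0/R_L (whichever > 1) = 374/75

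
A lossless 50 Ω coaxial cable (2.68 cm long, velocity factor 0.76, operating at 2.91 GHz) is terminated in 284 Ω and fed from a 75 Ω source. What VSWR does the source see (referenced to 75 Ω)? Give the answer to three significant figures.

λ = v/f = 0.76·c / 2.91 GHz = 0.0784 m
βl = 2π·l/λ = 2π × 0.342 = 123°
tan(βl) = -1.53
Z_in = Z_0·(Z_L + jZ_0·tanβl)/(Z_0 + jZ_L·tanβl) = 12.4 + j31.2 Ω
Γ_s = (Z_in − Z_s)/(Z_in + Z_s) = (-62.6 + j31.2)/(87.4 + j31.2), |Γ_s| = 0.754
VSWR = (1 + |Γ_s|)/(1 − |Γ_s|)

VSWR ≈ 7.13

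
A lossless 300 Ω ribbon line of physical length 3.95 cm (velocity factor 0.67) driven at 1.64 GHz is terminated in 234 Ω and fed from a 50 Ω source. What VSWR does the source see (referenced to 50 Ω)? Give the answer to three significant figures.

VSWR ≈ 7.12

λ = v/f = 0.67·c / 1.64 GHz = 0.123 m
βl = 2π·l/λ = 2π × 0.322 = 116°
tan(βl) = -2.05
Z_in = Z_0·(Z_L + jZ_0·tanβl)/(Z_0 + jZ_L·tanβl) = 342 − j67.7 Ω
Γ_s = (Z_in − Z_s)/(Z_in + Z_s) = (292 − j67.7)/(392 − j67.7), |Γ_s| = 0.754
VSWR = (1 + |Γ_s|)/(1 − |Γ_s|)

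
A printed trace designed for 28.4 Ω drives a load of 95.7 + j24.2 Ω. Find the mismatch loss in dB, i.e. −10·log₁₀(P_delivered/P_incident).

Γ = (67.3 + j24.2)/(124.1 + j24.2), |Γ| = 0.566
|Γ|² = 0.32, so P_del/P_inc = 1 − |Γ|² = 0.68
ML = −10·log₁₀(1 − |Γ|²)

mismatch loss ≈ 1.67 dB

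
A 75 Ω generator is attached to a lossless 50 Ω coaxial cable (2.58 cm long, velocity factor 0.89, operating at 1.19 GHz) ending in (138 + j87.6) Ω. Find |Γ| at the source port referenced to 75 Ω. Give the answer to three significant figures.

|Γ| ≈ 0.565

λ = v/f = 0.89·c / 1.19 GHz = 0.224 m
βl = 2π·l/λ = 2π × 0.115 = 41.4°
tan(βl) = 0.881
Z_in = Z_0·(Z_L + jZ_0·tanβl)/(Z_0 + jZ_L·tanβl) = 39.5 − j65.6 Ω
Γ_s = (Z_in − Z_s)/(Z_in + Z_s) = (-35.5 − j65.6)/(114 − j65.6), |Γ_s| = 0.565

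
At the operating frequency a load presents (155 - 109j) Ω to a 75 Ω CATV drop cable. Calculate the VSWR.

Γ = (Z_L − Z_0)/(Z_L + Z_0) = (80 − j109)/(230 − j109)
|Γ| = 135/255 = 0.531
VSWR = (1 + |Γ|)/(1 − |Γ|) = 1.53/0.469

VSWR ≈ 3.27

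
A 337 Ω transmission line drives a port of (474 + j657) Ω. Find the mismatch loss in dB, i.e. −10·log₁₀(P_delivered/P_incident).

Γ = (137 + j657)/(811 + j657), |Γ| = 0.643
|Γ|² = 0.413, so P_del/P_inc = 1 − |Γ|² = 0.587
ML = −10·log₁₀(1 − |Γ|²)

mismatch loss ≈ 2.32 dB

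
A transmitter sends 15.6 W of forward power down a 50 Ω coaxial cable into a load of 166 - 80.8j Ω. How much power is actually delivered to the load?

|Γ| = |(116 − j80.8)/(216 − j80.8)| = 0.613
|Γ|² = 0.376
P_refl = |Γ|²·P_inc = 5.86 W, P_del = (1 − |Γ|²)·P_inc = 9.74 W

P_delivered ≈ 9.74 W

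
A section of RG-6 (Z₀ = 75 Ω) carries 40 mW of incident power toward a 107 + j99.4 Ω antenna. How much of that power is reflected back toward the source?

P_reflected ≈ 10.1 mW

|Γ| = |(32 + j99.4)/(182 + j99.4)| = 0.504
|Γ|² = 0.254
P_refl = |Γ|²·P_inc = 10.1 mW, P_del = (1 − |Γ|²)·P_inc = 29.9 mW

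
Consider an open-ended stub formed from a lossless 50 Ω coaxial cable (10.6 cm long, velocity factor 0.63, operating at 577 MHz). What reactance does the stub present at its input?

X_in ≈ 24.9 Ω (inductive)

λ = v/f = 0.63·c / 577 MHz = 0.328 m
βl = 2π·l/λ = 2π × 0.324 = 116°
tan(βl) = -2.01
For an open-ended stub, Z_in = −jZ_0·cot(βl) = −jZ_0/tan(βl)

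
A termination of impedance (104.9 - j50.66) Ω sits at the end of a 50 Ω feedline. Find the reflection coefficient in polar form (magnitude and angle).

Γ ≈ 0.458 ∠ -24.6°

Γ = (Z_L − Z_0)/(Z_L + Z_0) = (54.9 − j50.66)/(154.9 − j50.66)
|Γ| = 74.7/163 = 0.458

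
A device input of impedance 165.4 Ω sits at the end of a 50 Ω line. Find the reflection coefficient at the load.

Γ = (Z_L − Z_0)/(Z_L + Z_0) = (165.4 − 50)/(165.4 + 50) = 115.4/215.4

Γ = 0.536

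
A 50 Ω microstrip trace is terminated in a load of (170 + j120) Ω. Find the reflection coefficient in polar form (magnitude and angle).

Γ ≈ 0.677 ∠ 16.4°

Γ = (Z_L − Z_0)/(Z_L + Z_0) = (120 + j120)/(220 + j120)
|Γ| = 170/251 = 0.677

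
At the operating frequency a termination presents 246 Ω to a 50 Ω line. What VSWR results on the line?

VSWR ≈ 4.92

For a purely resistive load, VSWR = R_L/Z_0 or Z_0/R_L (whichever > 1) = 246/50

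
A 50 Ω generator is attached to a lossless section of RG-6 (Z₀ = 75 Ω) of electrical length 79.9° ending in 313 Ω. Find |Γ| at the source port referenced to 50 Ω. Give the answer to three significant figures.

|Γ| ≈ 0.487

tan(βl) = 5.61
Z_in = Z_0·(Z_L + jZ_0·tanβl)/(Z_0 + jZ_L·tanβl) = 18.5 − j12.6 Ω
Γ_s = (Z_in − Z_s)/(Z_in + Z_s) = (-31.5 − j12.6)/(68.5 − j12.6), |Γ_s| = 0.487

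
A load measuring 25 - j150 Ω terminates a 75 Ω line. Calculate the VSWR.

VSWR ≈ 15.3

Γ = (Z_L − Z_0)/(Z_L + Z_0) = (-50 − j150)/(100 − j150)
|Γ| = 158/180 = 0.877
VSWR = (1 + |Γ|)/(1 − |Γ|) = 1.88/0.123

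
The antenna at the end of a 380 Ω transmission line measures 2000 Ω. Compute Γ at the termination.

Γ = 0.681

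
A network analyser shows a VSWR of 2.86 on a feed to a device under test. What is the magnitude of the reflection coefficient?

|Γ| = (S − 1)/(S + 1) = (2.86 − 1)/(2.86 + 1) = 1.86/3.86

|Γ| ≈ 0.482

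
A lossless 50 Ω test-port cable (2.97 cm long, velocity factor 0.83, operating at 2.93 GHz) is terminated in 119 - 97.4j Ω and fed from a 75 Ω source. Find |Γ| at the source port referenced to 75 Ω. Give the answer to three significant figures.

|Γ| ≈ 0.626

λ = v/f = 0.83·c / 2.93 GHz = 0.085 m
βl = 2π·l/λ = 2π × 0.349 = 126°
tan(βl) = -1.39
Z_in = Z_0·(Z_L + jZ_0·tanβl)/(Z_0 + jZ_L·tanβl) = 25.2 + j49.1 Ω
Γ_s = (Z_in − Z_s)/(Z_in + Z_s) = (-49.8 + j49.1)/(100 + j49.1), |Γ_s| = 0.626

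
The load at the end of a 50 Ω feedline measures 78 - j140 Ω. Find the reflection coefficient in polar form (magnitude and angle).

Γ = (Z_L − Z_0)/(Z_L + Z_0) = (28 − j140)/(128 − j140)
|Γ| = 143/190 = 0.753

Γ ≈ 0.753 ∠ -31.1°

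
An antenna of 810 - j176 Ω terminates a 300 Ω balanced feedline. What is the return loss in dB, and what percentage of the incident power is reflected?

RL ≈ 6.37 dB; 23% of incident power reflected

Γ = (510 − j176)/(1110 − j176), |Γ| = 0.48
RL = −20·log₁₀(0.48) = 6.37 dB
P_refl/P_inc = |Γ|² = 0.23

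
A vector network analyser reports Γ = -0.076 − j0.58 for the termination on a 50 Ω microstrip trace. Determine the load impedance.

Z_L ≈ 22 − j38.8 Ω

Z_L = Z_0·(1 + Γ)/(1 − Γ) = 50·(0.924 − j0.58)/(1.08 + j0.58)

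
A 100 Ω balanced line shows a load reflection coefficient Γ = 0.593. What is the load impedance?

Z_L ≈ 391 Ω

Z_L = Z_0·(1 + Γ)/(1 − Γ) = 100·(1.59)/(0.407)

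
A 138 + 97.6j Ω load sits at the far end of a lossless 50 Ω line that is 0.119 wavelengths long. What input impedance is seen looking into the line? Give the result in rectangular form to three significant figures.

βl = 2π × 0.119 = 42.8°
tan(βl) = tan(42.8°) = 0.927
Z_in = Z_0·(Z_L + jZ_0·tanβl)/(Z_0 + jZ_L·tanβl)
     = 50·(138 + j144)/(-40.5 + j128)

Z_in ≈ 35.6 − j65.2 Ω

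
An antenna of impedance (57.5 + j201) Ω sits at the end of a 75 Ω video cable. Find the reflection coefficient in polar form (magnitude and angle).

Γ = (Z_L − Z_0)/(Z_L + Z_0) = (-17.5 + j201)/(132.5 + j201)
|Γ| = 202/241 = 0.838

Γ ≈ 0.838 ∠ 38.4°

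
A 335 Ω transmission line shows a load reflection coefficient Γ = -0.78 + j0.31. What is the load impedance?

Z_L ≈ 30.3 + j63.6 Ω

Z_L = Z_0·(1 + Γ)/(1 − Γ) = 335·(0.22 + j0.31)/(1.78 − j0.31)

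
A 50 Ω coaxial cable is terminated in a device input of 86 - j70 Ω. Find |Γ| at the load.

|Γ| ≈ 0.515

Γ = (Z_L − Z_0)/(Z_L + Z_0) = (36 − j70)/(136 − j70)
|Γ| = 78.7/153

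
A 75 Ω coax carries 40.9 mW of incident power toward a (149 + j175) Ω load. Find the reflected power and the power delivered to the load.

|Γ| = |(74 + j175)/(224 + j175)| = 0.668
|Γ|² = 0.447
P_refl = |Γ|²·P_inc = 18.3 mW, P_del = (1 − |Γ|²)·P_inc = 22.6 mW

P_reflected ≈ 18.3 mW; P_delivered ≈ 22.6 mW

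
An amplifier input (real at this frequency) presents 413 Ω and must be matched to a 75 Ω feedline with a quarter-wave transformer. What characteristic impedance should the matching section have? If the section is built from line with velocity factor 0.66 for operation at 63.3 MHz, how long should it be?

Z_qwt = √(Z_0·R_L) = √(75 × 413) = √30980
λ = 0.66·c/f = 3.13 m, so l = λ/4 = 0.782 m

Z_qwt ≈ 176 Ω; length ≈ 78.2 cm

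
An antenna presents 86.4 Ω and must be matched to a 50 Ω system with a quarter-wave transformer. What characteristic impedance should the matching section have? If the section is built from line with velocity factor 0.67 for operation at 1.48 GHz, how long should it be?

Z_qwt ≈ 65.7 Ω; length ≈ 3.4 cm

Z_qwt = √(Z_0·R_L) = √(50 × 86.4) = √4320
λ = 0.67·c/f = 0.136 m, so l = λ/4 = 0.034 m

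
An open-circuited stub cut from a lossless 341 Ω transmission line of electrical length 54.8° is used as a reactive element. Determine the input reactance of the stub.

X_in ≈ -241 Ω (capacitive)

tan(βl) = 1.42
For an open-circuited stub, Z_in = −jZ_0·cot(βl) = −jZ_0/tan(βl)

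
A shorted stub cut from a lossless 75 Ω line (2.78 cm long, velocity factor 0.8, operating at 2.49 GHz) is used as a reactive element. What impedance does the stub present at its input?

Z_in ≈ −j305 Ω

λ = v/f = 0.8·c / 2.49 GHz = 0.0964 m
βl = 2π·l/λ = 2π × 0.288 = 104°
tan(βl) = -4.06
For a shorted stub, Z_in = jZ_0·tan(βl)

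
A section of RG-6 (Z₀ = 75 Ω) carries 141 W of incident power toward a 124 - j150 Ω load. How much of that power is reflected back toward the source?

P_reflected ≈ 56.5 W

|Γ| = |(49 − j150)/(199 − j150)| = 0.633
|Γ|² = 0.401
P_refl = |Γ|²·P_inc = 56.5 W, P_del = (1 − |Γ|²)·P_inc = 84.5 W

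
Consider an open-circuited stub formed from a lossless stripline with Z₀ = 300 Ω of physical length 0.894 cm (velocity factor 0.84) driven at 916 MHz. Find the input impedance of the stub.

Z_in ≈ −j1450 Ω

λ = v/f = 0.84·c / 916 MHz = 0.275 m
βl = 2π·l/λ = 2π × 0.0325 = 11.7°
tan(βl) = 0.207
For an open-circuited stub, Z_in = −jZ_0·cot(βl) = −jZ_0/tan(βl)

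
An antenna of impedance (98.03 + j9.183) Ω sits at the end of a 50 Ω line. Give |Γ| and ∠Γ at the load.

Γ ≈ 0.33 ∠ 7.27°

Γ = (Z_L − Z_0)/(Z_L + Z_0) = (48.03 + j9.183)/(148 + j9.183)
|Γ| = 48.9/148 = 0.33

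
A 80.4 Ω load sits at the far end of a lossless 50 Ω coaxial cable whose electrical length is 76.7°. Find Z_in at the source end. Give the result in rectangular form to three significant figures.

tan(βl) = tan(76.7°) = 4.23
Z_in = Z_0·(Z_L + jZ_0·tanβl)/(Z_0 + jZ_L·tanβl)
     = 50·(80.4 + j212)/(50 + j340)

Z_in ≈ 32.1 − j7.09 Ω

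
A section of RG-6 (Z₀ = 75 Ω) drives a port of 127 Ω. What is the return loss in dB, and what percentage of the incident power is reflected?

RL ≈ 11.8 dB; 6.63% of incident power reflected

Γ = (127 − 75)/(127 + 75) = 0.257
RL = −20·log₁₀(0.257) = 11.8 dB
P_refl/P_inc = |Γ|² = 0.0663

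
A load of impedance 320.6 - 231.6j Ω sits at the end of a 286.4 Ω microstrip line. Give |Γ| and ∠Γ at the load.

Γ ≈ 0.36 ∠ -60.7°

Γ = (Z_L − Z_0)/(Z_L + Z_0) = (34.2 − j231.6)/(607 − j231.6)
|Γ| = 234/650 = 0.36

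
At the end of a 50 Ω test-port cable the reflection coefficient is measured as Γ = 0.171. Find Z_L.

Z_L ≈ 70.6 Ω

Z_L = Z_0·(1 + Γ)/(1 − Γ) = 50·(1.17)/(0.829)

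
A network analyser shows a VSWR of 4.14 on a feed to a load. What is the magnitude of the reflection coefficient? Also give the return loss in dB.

|Γ| ≈ 0.611; return loss ≈ 4.28 dB

|Γ| = (S − 1)/(S + 1) = (4.14 − 1)/(4.14 + 1) = 3.14/5.14
RL = −20·log₁₀|Γ| = −20·log₁₀(0.611)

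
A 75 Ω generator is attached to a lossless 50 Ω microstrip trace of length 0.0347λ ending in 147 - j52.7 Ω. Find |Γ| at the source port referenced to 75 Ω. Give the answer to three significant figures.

|Γ| ≈ 0.441

βl = 2π × 0.0347 = 12.5°
tan(βl) = 0.222
Z_in = Z_0·(Z_L + jZ_0·tanβl)/(Z_0 + jZ_L·tanβl) = 79.3 − j75.6 Ω
Γ_s = (Z_in − Z_s)/(Z_in + Z_s) = (4.26 − j75.6)/(154 − j75.6), |Γ_s| = 0.441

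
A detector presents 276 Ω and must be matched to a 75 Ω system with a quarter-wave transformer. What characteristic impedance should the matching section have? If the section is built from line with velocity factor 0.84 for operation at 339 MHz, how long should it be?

Z_qwt ≈ 144 Ω; length ≈ 18.6 cm

Z_qwt = √(Z_0·R_L) = √(75 × 276) = √20700
λ = 0.84·c/f = 0.743 m, so l = λ/4 = 0.186 m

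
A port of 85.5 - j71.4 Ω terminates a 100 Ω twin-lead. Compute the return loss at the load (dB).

Γ = (-14.5 − j71.4)/(185.5 − j71.4), |Γ| = 0.367
RL = −20·log₁₀|Γ| = −20·log₁₀(0.367)

RL ≈ 8.72 dB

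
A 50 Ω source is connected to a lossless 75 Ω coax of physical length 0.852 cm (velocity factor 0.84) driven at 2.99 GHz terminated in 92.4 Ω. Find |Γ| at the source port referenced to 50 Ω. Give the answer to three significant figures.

λ = v/f = 0.84·c / 2.99 GHz = 0.0843 m
βl = 2π·l/λ = 2π × 0.101 = 36.4°
tan(βl) = 0.737
Z_in = Z_0·(Z_L + jZ_0·tanβl)/(Z_0 + jZ_L·tanβl) = 78.2 − j15.7 Ω
Γ_s = (Z_in − Z_s)/(Z_in + Z_s) = (28.2 − j15.7)/(128 − j15.7), |Γ_s| = 0.25

|Γ| ≈ 0.25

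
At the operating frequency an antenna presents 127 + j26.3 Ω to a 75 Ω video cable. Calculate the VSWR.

Γ = (Z_L − Z_0)/(Z_L + Z_0) = (52 + j26.3)/(202 + j26.3)
|Γ| = 58.3/204 = 0.286
VSWR = (1 + |Γ|)/(1 − |Γ|) = 1.29/0.714

VSWR ≈ 1.8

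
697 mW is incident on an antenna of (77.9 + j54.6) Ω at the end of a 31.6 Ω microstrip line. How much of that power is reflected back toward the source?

P_reflected ≈ 239 mW

|Γ| = |(46.3 + j54.6)/(109.5 + j54.6)| = 0.585
|Γ|² = 0.342
P_refl = |Γ|²·P_inc = 239 mW, P_del = (1 − |Γ|²)·P_inc = 458 mW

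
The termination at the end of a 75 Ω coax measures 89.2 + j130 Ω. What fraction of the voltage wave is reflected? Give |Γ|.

Γ = (Z_L − Z_0)/(Z_L + Z_0) = (14.2 + j130)/(164.2 + j130)
|Γ| = 131/209

|Γ| ≈ 0.624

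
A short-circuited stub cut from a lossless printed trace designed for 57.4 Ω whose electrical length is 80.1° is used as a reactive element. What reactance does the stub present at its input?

X_in ≈ 329 Ω (inductive)

tan(βl) = 5.73
For a short-circuited stub, Z_in = jZ_0·tan(βl)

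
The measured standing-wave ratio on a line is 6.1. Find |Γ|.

|Γ| ≈ 0.718

|Γ| = (S − 1)/(S + 1) = (6.1 − 1)/(6.1 + 1) = 5.1/7.1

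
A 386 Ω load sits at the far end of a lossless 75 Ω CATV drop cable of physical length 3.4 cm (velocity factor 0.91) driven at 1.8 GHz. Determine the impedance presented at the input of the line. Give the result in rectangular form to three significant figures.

λ = v/f = 0.91·c / 1.8 GHz = 0.152 m
βl = 2π·l/λ = 2π × 0.224 = 80.7°
tan(βl) = tan(80.7°) = 6.11
Z_in = Z_0·(Z_L + jZ_0·tanβl)/(Z_0 + jZ_L·tanβl)
     = 75·(386 + j458)/(75 + j2360)

Z_in ≈ 14.9 − j11.8 Ω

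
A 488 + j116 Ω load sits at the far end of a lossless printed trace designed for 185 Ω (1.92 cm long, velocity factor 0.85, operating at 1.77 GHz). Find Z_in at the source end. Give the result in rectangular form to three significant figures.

λ = v/f = 0.85·c / 1.77 GHz = 0.144 m
βl = 2π·l/λ = 2π × 0.133 = 48°
tan(βl) = tan(48°) = 1.11
Z_in = Z_0·(Z_L + jZ_0·tanβl)/(Z_0 + jZ_L·tanβl)
     = 185·(488 + j321)/(56.3 + j542)

Z_in ≈ 126 − j154 Ω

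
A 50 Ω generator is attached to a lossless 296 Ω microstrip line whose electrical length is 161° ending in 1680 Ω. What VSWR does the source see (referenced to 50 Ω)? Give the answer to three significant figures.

tan(βl) = -0.344
Z_in = Z_0·(Z_L + jZ_0·tanβl)/(Z_0 + jZ_L·tanβl) = 390 + j660 Ω
Γ_s = (Z_in − Z_s)/(Z_in + Z_s) = (340 + j660)/(440 + j660), |Γ_s| = 0.936
VSWR = (1 + |Γ_s|)/(1 − |Γ_s|)

VSWR ≈ 30.2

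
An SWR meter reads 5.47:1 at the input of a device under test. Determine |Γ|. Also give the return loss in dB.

|Γ| = (S − 1)/(S + 1) = (5.47 − 1)/(5.47 + 1) = 4.47/6.47
RL = −20·log₁₀|Γ| = −20·log₁₀(0.691)

|Γ| ≈ 0.691; return loss ≈ 3.21 dB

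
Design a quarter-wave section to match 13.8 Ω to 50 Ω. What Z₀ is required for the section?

Z_qwt ≈ 26.3 Ω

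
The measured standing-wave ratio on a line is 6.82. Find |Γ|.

|Γ| ≈ 0.744

|Γ| = (S − 1)/(S + 1) = (6.82 − 1)/(6.82 + 1) = 5.82/7.82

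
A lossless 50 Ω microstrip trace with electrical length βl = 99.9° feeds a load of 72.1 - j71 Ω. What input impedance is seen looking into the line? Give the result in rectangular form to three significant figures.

tan(βl) = tan(99.9°) = -5.73
Z_in = Z_0·(Z_L + jZ_0·tanβl)/(Z_0 + jZ_L·tanβl)
     = 50·(72.1 − j357)/(-357 − j413)

Z_in ≈ 20.5 + j26.4 Ω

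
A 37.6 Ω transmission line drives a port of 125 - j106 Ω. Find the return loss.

RL ≈ 3 dB

Γ = (87.4 − j106)/(162.6 − j106), |Γ| = 0.708
RL = −20·log₁₀|Γ| = −20·log₁₀(0.708)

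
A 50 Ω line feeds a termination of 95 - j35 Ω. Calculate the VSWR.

Γ = (Z_L − Z_0)/(Z_L + Z_0) = (45 − j35)/(145 − j35)
|Γ| = 57/149 = 0.382
VSWR = (1 + |Γ|)/(1 − |Γ|) = 1.38/0.618

VSWR ≈ 2.24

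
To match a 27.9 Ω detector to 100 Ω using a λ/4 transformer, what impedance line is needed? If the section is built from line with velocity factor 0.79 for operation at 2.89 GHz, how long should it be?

Z_qwt ≈ 52.8 Ω; length ≈ 2.05 cm

Z_qwt = √(Z_0·R_L) = √(100 × 27.9) = √2790
λ = 0.79·c/f = 0.082 m, so l = λ/4 = 0.0205 m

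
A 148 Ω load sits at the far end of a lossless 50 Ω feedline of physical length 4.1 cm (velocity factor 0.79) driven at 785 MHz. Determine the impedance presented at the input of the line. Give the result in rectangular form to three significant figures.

λ = v/f = 0.79·c / 785 MHz = 0.302 m
βl = 2π·l/λ = 2π × 0.136 = 48.9°
tan(βl) = tan(48.9°) = 1.15
Z_in = Z_0·(Z_L + jZ_0·tanβl)/(Z_0 + jZ_L·tanβl)
     = 50·(148 + j57.3)/(50 + j170)

Z_in ≈ 27.4 − j35.6 Ω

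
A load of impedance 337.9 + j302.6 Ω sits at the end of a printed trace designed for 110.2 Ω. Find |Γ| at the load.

Γ = (Z_L − Z_0)/(Z_L + Z_0) = (227.7 + j302.6)/(448.1 + j302.6)
|Γ| = 379/541

|Γ| ≈ 0.7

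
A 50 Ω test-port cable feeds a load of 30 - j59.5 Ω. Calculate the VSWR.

Γ = (Z_L − Z_0)/(Z_L + Z_0) = (-20 − j59.5)/(80 − j59.5)
|Γ| = 62.8/99.7 = 0.63
VSWR = (1 + |Γ|)/(1 − |Γ|) = 1.63/0.37

VSWR ≈ 4.4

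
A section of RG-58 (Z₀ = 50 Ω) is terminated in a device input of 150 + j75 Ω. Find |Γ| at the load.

|Γ| ≈ 0.585

Γ = (Z_L − Z_0)/(Z_L + Z_0) = (100 + j75)/(200 + j75)
|Γ| = 125/214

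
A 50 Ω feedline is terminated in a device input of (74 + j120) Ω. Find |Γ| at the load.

|Γ| ≈ 0.709

Γ = (Z_L − Z_0)/(Z_L + Z_0) = (24 + j120)/(124 + j120)
|Γ| = 122/173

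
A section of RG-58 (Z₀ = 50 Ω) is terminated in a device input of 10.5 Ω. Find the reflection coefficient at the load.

Γ = -0.653

Γ = (Z_L − Z_0)/(Z_L + Z_0) = (10.5 − 50)/(10.5 + 50) = -39.5/60.5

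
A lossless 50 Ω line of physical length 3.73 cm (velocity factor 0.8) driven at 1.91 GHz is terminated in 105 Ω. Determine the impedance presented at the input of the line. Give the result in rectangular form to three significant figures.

Z_in ≈ 25.5 + j11.5 Ω

λ = v/f = 0.8·c / 1.91 GHz = 0.126 m
βl = 2π·l/λ = 2π × 0.297 = 107°
tan(βl) = tan(107°) = -3.3
Z_in = Z_0·(Z_L + jZ_0·tanβl)/(Z_0 + jZ_L·tanβl)
     = 50·(105 − j165)/(50 − j346)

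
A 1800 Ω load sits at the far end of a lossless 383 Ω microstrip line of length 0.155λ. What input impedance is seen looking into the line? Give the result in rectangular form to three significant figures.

Z_in ≈ 117 − j243 Ω

βl = 2π × 0.155 = 55.8°
tan(βl) = tan(55.8°) = 1.47
Z_in = Z_0·(Z_L + jZ_0·tanβl)/(Z_0 + jZ_L·tanβl)
     = 383·(1800 + j564)/(383 + j2650)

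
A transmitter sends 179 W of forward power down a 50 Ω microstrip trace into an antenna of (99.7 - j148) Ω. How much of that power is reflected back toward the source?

P_reflected ≈ 98.5 W

|Γ| = |(49.7 − j148)/(149.7 − j148)| = 0.742
|Γ|² = 0.55
P_refl = |Γ|²·P_inc = 98.5 W, P_del = (1 − |Γ|²)·P_inc = 80.5 W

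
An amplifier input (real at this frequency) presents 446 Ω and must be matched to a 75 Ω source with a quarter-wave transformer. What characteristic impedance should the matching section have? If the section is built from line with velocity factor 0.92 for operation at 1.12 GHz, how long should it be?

Z_qwt = √(Z_0·R_L) = √(75 × 446) = √33450
λ = 0.92·c/f = 0.246 m, so l = λ/4 = 0.0616 m

Z_qwt ≈ 183 Ω; length ≈ 6.16 cm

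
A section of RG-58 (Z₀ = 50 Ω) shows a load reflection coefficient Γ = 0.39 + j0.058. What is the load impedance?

Z_L = Z_0·(1 + Γ)/(1 − Γ) = 50·(1.39 + j0.058)/(0.61 − j0.058)

Z_L ≈ 112 + j15.4 Ω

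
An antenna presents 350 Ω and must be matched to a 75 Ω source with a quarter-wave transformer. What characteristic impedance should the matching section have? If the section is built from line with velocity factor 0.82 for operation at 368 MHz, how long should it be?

Z_qwt ≈ 162 Ω; length ≈ 16.7 cm

Z_qwt = √(Z_0·R_L) = √(75 × 350) = √26250
λ = 0.82·c/f = 0.668 m, so l = λ/4 = 0.167 m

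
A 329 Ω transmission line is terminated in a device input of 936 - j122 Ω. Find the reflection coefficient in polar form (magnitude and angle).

Γ = (Z_L − Z_0)/(Z_L + Z_0) = (607 − j122)/(1265 − j122)
|Γ| = 619/1270 = 0.487

Γ ≈ 0.487 ∠ -5.86°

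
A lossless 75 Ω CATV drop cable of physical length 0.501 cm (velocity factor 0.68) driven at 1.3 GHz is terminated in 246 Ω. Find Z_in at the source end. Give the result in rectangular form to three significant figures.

λ = v/f = 0.68·c / 1.3 GHz = 0.157 m
βl = 2π·l/λ = 2π × 0.0319 = 11.5°
tan(βl) = tan(11.5°) = 0.203
Z_in = Z_0·(Z_L + jZ_0·tanβl)/(Z_0 + jZ_L·tanβl)
     = 75·(246 + j15.3)/(75 + j50)

Z_in ≈ 177 − j103 Ω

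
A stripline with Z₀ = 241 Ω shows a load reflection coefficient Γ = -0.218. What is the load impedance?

Z_L = Z_0·(1 + Γ)/(1 − Γ) = 241·(0.782)/(1.22)

Z_L ≈ 155 Ω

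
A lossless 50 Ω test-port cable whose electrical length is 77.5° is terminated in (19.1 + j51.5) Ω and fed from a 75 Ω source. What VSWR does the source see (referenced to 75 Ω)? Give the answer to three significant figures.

VSWR ≈ 5.33

tan(βl) = 4.51
Z_in = Z_0·(Z_L + jZ_0·tanβl)/(Z_0 + jZ_L·tanβl) = 25.1 − j64.1 Ω
Γ_s = (Z_in − Z_s)/(Z_in + Z_s) = (-49.9 − j64.1)/(100 − j64.1), |Γ_s| = 0.684
VSWR = (1 + |Γ_s|)/(1 − |Γ_s|)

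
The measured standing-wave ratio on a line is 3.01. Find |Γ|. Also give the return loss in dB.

|Γ| ≈ 0.501; return loss ≈ 6 dB

|Γ| = (S − 1)/(S + 1) = (3.01 − 1)/(3.01 + 1) = 2.01/4.01
RL = −20·log₁₀|Γ| = −20·log₁₀(0.501)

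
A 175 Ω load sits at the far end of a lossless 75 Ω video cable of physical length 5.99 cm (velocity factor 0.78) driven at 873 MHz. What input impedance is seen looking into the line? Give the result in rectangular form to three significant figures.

λ = v/f = 0.78·c / 873 MHz = 0.268 m
βl = 2π·l/λ = 2π × 0.223 = 80.5°
tan(βl) = tan(80.5°) = 5.94
Z_in = Z_0·(Z_L + jZ_0·tanβl)/(Z_0 + jZ_L·tanβl)
     = 75·(175 + j446)/(75 + j1040)

Z_in ≈ 32.9 − j10.2 Ω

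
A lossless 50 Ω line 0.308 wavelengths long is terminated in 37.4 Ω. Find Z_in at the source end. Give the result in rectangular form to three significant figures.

Z_in ≈ 60.8 − j11.9 Ω

βl = 2π × 0.308 = 111°
tan(βl) = tan(111°) = -2.62
Z_in = Z_0·(Z_L + jZ_0·tanβl)/(Z_0 + jZ_L·tanβl)
     = 50·(37.4 − j131)/(50 − j98)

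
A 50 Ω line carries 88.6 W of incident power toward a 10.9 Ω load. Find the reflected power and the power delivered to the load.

P_reflected ≈ 36.5 W; P_delivered ≈ 52.1 W

Γ = (10.9 − 50)/(10.9 + 50) = -0.642
|Γ|² = 0.412
P_refl = |Γ|²·P_inc = 36.5 W, P_del = (1 − |Γ|²)·P_inc = 52.1 W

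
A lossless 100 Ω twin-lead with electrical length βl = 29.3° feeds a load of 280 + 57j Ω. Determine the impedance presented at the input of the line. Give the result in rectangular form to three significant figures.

tan(βl) = tan(29.3°) = 0.561
Z_in = Z_0·(Z_L + jZ_0·tanβl)/(Z_0 + jZ_L·tanβl)
     = 100·(280 + j113)/(68 + j157)

Z_in ≈ 126 − j124 Ω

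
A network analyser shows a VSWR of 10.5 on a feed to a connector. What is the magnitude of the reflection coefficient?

|Γ| ≈ 0.826

|Γ| = (S − 1)/(S + 1) = (10.5 − 1)/(10.5 + 1) = 9.5/11.5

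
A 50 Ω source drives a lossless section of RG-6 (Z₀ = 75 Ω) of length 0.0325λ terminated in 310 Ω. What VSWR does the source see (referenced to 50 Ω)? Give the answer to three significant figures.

VSWR ≈ 6.06

βl = 2π × 0.0325 = 11.7°
tan(βl) = 0.207
Z_in = Z_0·(Z_L + jZ_0·tanβl)/(Z_0 + jZ_L·tanβl) = 187 − j144 Ω
Γ_s = (Z_in − Z_s)/(Z_in + Z_s) = (137 − j144)/(237 − j144), |Γ_s| = 0.717
VSWR = (1 + |Γ_s|)/(1 − |Γ_s|)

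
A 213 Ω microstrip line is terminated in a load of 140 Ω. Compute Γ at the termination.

Γ = -0.207

Γ = (Z_L − Z_0)/(Z_L + Z_0) = (140 − 213)/(140 + 213) = -73/353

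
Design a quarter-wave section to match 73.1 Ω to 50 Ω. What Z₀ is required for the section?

Z_qwt ≈ 60.5 Ω

Z_qwt = √(Z_0·R_L) = √(50 × 73.1) = √3655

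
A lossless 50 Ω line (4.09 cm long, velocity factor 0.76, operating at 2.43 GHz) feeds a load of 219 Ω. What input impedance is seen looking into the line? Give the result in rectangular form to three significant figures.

Z_in ≈ 57.7 + j86.4 Ω

λ = v/f = 0.76·c / 2.43 GHz = 0.0938 m
βl = 2π·l/λ = 2π × 0.436 = 157°
tan(βl) = tan(157°) = -0.426
Z_in = Z_0·(Z_L + jZ_0·tanβl)/(Z_0 + jZ_L·tanβl)
     = 50·(219 − j21.3)/(50 − j93.3)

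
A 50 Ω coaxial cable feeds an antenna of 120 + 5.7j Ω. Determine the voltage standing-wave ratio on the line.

Γ = (Z_L − Z_0)/(Z_L + Z_0) = (70 + j5.7)/(170 + j5.7)
|Γ| = 70.2/170 = 0.413
VSWR = (1 + |Γ|)/(1 − |Γ|) = 1.41/0.587

VSWR ≈ 2.41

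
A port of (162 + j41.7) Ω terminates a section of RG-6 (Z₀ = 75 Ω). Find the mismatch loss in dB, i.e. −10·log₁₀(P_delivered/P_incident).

Γ = (87 + j41.7)/(237 + j41.7), |Γ| = 0.401
|Γ|² = 0.161, so P_del/P_inc = 1 − |Γ|² = 0.839
ML = −10·log₁₀(1 − |Γ|²)

mismatch loss ≈ 0.761 dB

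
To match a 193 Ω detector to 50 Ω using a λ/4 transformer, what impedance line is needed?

Z_qwt ≈ 98.2 Ω

Z_qwt = √(Z_0·R_L) = √(50 × 193) = √9650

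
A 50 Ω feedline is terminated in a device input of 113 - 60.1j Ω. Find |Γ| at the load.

|Γ| ≈ 0.501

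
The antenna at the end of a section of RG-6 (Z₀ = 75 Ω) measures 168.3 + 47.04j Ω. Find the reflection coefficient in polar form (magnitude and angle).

Γ = (Z_L − Z_0)/(Z_L + Z_0) = (93.3 + j47.04)/(243.3 + j47.04)
|Γ| = 104/248 = 0.422

Γ ≈ 0.422 ∠ 15.8°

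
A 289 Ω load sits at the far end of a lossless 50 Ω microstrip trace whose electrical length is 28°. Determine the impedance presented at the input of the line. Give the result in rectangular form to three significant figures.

tan(βl) = tan(28°) = 0.532
Z_in = Z_0·(Z_L + jZ_0·tanβl)/(Z_0 + jZ_L·tanβl)
     = 50·(289 + j26.6)/(50 + j154)

Z_in ≈ 35.5 − j82.5 Ω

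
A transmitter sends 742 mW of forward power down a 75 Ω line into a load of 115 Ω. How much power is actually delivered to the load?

P_delivered ≈ 709 mW

Γ = (115 − 75)/(115 + 75) = 0.211
|Γ|² = 0.0443
P_refl = |Γ|²·P_inc = 32.9 mW, P_del = (1 − |Γ|²)·P_inc = 709 mW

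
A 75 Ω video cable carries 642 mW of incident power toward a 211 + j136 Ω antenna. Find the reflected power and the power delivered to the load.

P_reflected ≈ 237 mW; P_delivered ≈ 405 mW

|Γ| = |(136 + j136)/(286 + j136)| = 0.607
|Γ|² = 0.369
P_refl = |Γ|²·P_inc = 237 mW, P_del = (1 − |Γ|²)·P_inc = 405 mW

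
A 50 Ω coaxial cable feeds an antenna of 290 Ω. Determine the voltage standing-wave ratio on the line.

VSWR ≈ 5.8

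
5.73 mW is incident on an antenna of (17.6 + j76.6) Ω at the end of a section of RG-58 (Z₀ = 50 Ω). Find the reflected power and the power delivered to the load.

P_reflected ≈ 3.8 mW; P_delivered ≈ 1.93 mW

|Γ| = |(-32.4 + j76.6)/(67.6 + j76.6)| = 0.814
|Γ|² = 0.663
P_refl = |Γ|²·P_inc = 3.8 mW, P_del = (1 − |Γ|²)·P_inc = 1.93 mW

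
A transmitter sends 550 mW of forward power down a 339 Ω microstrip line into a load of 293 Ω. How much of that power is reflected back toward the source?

Γ = (293 − 339)/(293 + 339) = -0.0728
|Γ|² = 0.0053
P_refl = |Γ|²·P_inc = 2.91 mW, P_del = (1 − |Γ|²)·P_inc = 547 mW

P_reflected ≈ 2.91 mW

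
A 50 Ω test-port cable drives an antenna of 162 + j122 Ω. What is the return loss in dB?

RL ≈ 3.39 dB

Γ = (112 + j122)/(212 + j122), |Γ| = 0.677
RL = −20·log₁₀|Γ| = −20·log₁₀(0.677)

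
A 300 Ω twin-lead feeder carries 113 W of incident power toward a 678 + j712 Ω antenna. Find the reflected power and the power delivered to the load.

|Γ| = |(378 + j712)/(978 + j712)| = 0.666
|Γ|² = 0.444
P_refl = |Γ|²·P_inc = 50.2 W, P_del = (1 − |Γ|²)·P_inc = 62.8 W

P_reflected ≈ 50.2 W; P_delivered ≈ 62.8 W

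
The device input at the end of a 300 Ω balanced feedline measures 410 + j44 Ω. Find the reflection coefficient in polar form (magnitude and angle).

Γ = (Z_L − Z_0)/(Z_L + Z_0) = (110 + j44)/(710 + j44)
|Γ| = 118/711 = 0.167

Γ ≈ 0.167 ∠ 18.3°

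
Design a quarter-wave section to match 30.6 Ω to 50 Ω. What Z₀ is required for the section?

Z_qwt ≈ 39.1 Ω

Z_qwt = √(Z_0·R_L) = √(50 × 30.6) = √1530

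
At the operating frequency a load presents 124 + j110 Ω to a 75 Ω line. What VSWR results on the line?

VSWR ≈ 3.25

Γ = (Z_L − Z_0)/(Z_L + Z_0) = (49 + j110)/(199 + j110)
|Γ| = 120/227 = 0.53
VSWR = (1 + |Γ|)/(1 − |Γ|) = 1.53/0.47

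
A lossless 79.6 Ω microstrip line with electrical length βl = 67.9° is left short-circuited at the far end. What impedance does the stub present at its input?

Z_in ≈ +j196 Ω

tan(βl) = 2.46
For a short-circuited stub, Z_in = jZ_0·tan(βl)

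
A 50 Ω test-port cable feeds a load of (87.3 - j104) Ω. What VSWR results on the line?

VSWR ≈ 4.58

Γ = (Z_L − Z_0)/(Z_L + Z_0) = (37.3 − j104)/(137.3 − j104)
|Γ| = 110/172 = 0.641
VSWR = (1 + |Γ|)/(1 − |Γ|) = 1.64/0.359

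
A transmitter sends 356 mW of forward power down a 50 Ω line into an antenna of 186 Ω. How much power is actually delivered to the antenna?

P_delivered ≈ 238 mW

Γ = (186 − 50)/(186 + 50) = 0.576
|Γ|² = 0.332
P_refl = |Γ|²·P_inc = 118 mW, P_del = (1 − |Γ|²)·P_inc = 238 mW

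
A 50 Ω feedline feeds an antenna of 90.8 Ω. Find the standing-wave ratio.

VSWR ≈ 1.82

For a purely resistive load, VSWR = R_L/Z_0 or Z_0/R_L (whichever > 1) = 90.8/50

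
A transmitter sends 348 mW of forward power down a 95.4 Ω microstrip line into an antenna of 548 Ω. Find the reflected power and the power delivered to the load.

P_reflected ≈ 172 mW; P_delivered ≈ 176 mW

Γ = (548 − 95.4)/(548 + 95.4) = 0.703
|Γ|² = 0.495
P_refl = |Γ|²·P_inc = 172 mW, P_del = (1 − |Γ|²)·P_inc = 176 mW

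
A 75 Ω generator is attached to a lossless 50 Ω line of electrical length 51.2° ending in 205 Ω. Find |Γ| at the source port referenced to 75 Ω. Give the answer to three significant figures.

|Γ| ≈ 0.658

tan(βl) = 1.24
Z_in = Z_0·(Z_L + jZ_0·tanβl)/(Z_0 + jZ_L·tanβl) = 19.3 − j36.4 Ω
Γ_s = (Z_in − Z_s)/(Z_in + Z_s) = (-55.7 − j36.4)/(94.3 − j36.4), |Γ_s| = 0.658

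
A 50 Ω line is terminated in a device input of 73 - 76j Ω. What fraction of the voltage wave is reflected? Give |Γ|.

|Γ| ≈ 0.549

Γ = (Z_L − Z_0)/(Z_L + Z_0) = (23 − j76)/(123 − j76)
|Γ| = 79.4/145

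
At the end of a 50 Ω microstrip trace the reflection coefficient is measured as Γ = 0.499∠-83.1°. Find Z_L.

Z_L = Z_0·(1 + Γ)/(1 − Γ) = 50·(1.06 − j0.495)/(0.94 + j0.495)

Z_L ≈ 33.3 − j43.9 Ω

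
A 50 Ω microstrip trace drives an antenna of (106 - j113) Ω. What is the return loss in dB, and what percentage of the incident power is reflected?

RL ≈ 3.68 dB; 42.9% of incident power reflected

Γ = (56 − j113)/(156 − j113), |Γ| = 0.655
RL = −20·log₁₀(0.655) = 3.68 dB
P_refl/P_inc = |Γ|² = 0.429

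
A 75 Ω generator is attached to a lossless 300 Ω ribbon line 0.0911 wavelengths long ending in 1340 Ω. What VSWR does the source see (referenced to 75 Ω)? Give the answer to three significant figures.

VSWR ≈ 13.2

βl = 2π × 0.0911 = 32.8°
tan(βl) = 0.644
Z_in = Z_0·(Z_L + jZ_0·tanβl)/(Z_0 + jZ_L·tanβl) = 204 − j395 Ω
Γ_s = (Z_in − Z_s)/(Z_in + Z_s) = (129 − j395)/(279 − j395), |Γ_s| = 0.859
VSWR = (1 + |Γ_s|)/(1 − |Γ_s|)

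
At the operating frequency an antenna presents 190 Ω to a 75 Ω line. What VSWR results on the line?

VSWR ≈ 2.53

For a purely resistive load, VSWR = R_L/Z_0 or Z_0/R_L (whichever > 1) = 190/75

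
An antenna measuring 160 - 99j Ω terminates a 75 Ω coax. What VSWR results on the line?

Γ = (Z_L − Z_0)/(Z_L + Z_0) = (85 − j99)/(235 − j99)
|Γ| = 130/255 = 0.512
VSWR = (1 + |Γ|)/(1 − |Γ|) = 1.51/0.488

VSWR ≈ 3.1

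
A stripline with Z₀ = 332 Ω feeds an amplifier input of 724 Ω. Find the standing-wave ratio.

For a purely resistive load, VSWR = R_L/Z_0 or Z_0/R_L (whichever > 1) = 724/332

VSWR ≈ 2.18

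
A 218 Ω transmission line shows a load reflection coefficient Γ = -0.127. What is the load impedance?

Z_L ≈ 169 Ω

Z_L = Z_0·(1 + Γ)/(1 − Γ) = 218·(0.873)/(1.13)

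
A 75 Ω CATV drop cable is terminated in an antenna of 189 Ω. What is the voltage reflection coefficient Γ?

Γ = (Z_L − Z_0)/(Z_L + Z_0) = (189 − 75)/(189 + 75) = 114/264

Γ = 0.432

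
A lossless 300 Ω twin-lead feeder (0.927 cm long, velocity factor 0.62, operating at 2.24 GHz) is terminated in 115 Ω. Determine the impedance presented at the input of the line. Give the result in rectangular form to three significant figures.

Z_in ≈ 178 + j196 Ω

λ = v/f = 0.62·c / 2.24 GHz = 0.083 m
βl = 2π·l/λ = 2π × 0.112 = 40.2°
tan(βl) = tan(40.2°) = 0.845
Z_in = Z_0·(Z_L + jZ_0·tanβl)/(Z_0 + jZ_L·tanβl)
     = 300·(115 + j253)/(300 + j97.1)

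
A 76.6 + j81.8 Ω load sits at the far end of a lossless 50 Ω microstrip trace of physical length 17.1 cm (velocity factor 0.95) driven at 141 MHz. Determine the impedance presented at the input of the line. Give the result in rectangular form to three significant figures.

Z_in ≈ 127 − j79.7 Ω

λ = v/f = 0.95·c / 141 MHz = 2.02 m
βl = 2π·l/λ = 2π × 0.0846 = 30.5°
tan(βl) = tan(30.5°) = 0.588
Z_in = Z_0·(Z_L + jZ_0·tanβl)/(Z_0 + jZ_L·tanβl)
     = 50·(76.6 + j111)/(1.9 + j45)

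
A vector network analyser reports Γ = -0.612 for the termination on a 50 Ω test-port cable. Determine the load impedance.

Z_L ≈ 12 Ω

Z_L = Z_0·(1 + Γ)/(1 − Γ) = 50·(0.388)/(1.61)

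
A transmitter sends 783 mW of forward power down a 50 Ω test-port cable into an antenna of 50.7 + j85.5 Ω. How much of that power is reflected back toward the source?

|Γ| = |(0.7 + j85.5)/(100.7 + j85.5)| = 0.647
|Γ|² = 0.419
P_refl = |Γ|²·P_inc = 328 mW, P_del = (1 − |Γ|²)·P_inc = 455 mW

P_reflected ≈ 328 mW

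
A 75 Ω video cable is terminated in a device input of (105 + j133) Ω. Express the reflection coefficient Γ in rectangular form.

Γ = (Z_L − Z_0)/(Z_L + Z_0) = (30 + j133)/(180 + j133)

Γ ≈ 0.461 + j0.398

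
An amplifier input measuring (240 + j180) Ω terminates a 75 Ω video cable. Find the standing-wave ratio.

Γ = (Z_L − Z_0)/(Z_L + Z_0) = (165 + j180)/(315 + j180)
|Γ| = 244/363 = 0.673
VSWR = (1 + |Γ|)/(1 − |Γ|) = 1.67/0.327

VSWR ≈ 5.12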